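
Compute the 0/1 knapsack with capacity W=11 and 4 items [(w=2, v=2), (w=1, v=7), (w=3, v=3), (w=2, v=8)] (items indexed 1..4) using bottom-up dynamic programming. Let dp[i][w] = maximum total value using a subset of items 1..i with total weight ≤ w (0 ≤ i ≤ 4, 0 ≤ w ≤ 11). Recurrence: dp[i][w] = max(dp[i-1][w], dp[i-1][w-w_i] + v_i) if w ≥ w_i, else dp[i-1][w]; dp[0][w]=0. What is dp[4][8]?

20

i\w   0   1   2   3   4   5   6   7   8   9  10  11
  0   0   0   0   0   0   0   0   0   0   0   0   0
  1   0   0   2   2   2   2   2   2   2   2   2   2
  2   0   7   7   9   9   9   9   9   9   9   9   9
  3   0   7   7   9  10  10  12  12  12  12  12  12
  4   0   7   8  15  15  17  18  18  20  20  20  20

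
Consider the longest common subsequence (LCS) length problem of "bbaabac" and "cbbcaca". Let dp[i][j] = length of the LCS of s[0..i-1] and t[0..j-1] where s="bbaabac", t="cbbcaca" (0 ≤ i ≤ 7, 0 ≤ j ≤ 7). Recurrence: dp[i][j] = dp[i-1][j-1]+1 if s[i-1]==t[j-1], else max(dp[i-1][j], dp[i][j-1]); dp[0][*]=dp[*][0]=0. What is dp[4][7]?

   ''  c  b  b  c  a  c  a
''  0  0  0  0  0  0  0  0
 b  0  0  1  1  1  1  1  1
 b  0  0  1  2  2  2  2  2
 a  0  0  1  2  2  3  3  3
 a  0  0  1  2  2  3  3  4
 b  0  0  1  2  2  3  3  4
 a  0  0  1  2  2  3  3  4
 c  0  1  1  2  3  3  4  4

4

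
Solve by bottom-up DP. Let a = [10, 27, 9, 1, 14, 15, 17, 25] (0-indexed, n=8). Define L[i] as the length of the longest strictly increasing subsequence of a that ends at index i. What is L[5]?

   i    0    1    2    3    4    5    6    7
a[i]   10   27    9    1   14   15   17   25
L[i]    1    2    1    1    2    3    4    5

3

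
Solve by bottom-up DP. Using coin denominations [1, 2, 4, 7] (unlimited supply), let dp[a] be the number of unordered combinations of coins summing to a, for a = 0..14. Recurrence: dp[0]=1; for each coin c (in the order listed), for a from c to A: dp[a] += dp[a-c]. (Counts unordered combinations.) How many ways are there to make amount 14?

27

after  coin     0     1     2     3     4     5     6     7     8     9    10    11    12    13    14
          1     1     1     1     1     1     1     1     1     1     1     1     1     1     1     1
          2     1     1     2     2     3     3     4     4     5     5     6     6     7     7     8
          4     1     1     2     2     4     4     6     6     9     9    12    12    16    16    20
          7     1     1     2     2     4     4     6     7    10    11    14    16    20    22    27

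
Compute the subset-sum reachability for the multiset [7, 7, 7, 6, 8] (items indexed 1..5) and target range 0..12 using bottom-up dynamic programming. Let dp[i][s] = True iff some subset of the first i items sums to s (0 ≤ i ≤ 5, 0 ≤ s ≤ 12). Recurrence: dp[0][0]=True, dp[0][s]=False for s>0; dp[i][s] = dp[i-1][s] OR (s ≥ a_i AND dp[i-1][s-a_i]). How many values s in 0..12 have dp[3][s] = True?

2

i\s   0   1   2   3   4   5   6   7   8   9  10  11  12
  0   T   F   F   F   F   F   F   F   F   F   F   F   F
  1   T   F   F   F   F   F   F   T   F   F   F   F   F
  2   T   F   F   F   F   F   F   T   F   F   F   F   F
  3   T   F   F   F   F   F   F   T   F   F   F   F   F
  4   T   F   F   F   F   F   T   T   F   F   F   F   F
  5   T   F   F   F   F   F   T   T   T   F   F   F   F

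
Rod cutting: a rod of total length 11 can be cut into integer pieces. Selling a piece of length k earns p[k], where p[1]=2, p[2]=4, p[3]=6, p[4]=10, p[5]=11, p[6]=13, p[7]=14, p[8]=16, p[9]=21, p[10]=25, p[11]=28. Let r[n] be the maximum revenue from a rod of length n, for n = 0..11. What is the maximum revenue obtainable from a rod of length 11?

28

   n    0    1    2    3    4    5    6    7    8    9   10   11
r[n]    0    2    4    6   10   12   14   16   20   22   25   28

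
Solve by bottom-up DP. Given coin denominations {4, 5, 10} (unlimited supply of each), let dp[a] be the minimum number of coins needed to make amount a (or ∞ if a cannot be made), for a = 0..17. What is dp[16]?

4

 a  0  1  2  3  4  5  6  7  8  9 10 11 12 13 14 15 16 17
dp  0  -  -  -  1  1  -  -  2  2  1  -  3  3  2  2  4  4
(- denotes ∞ / unreachable)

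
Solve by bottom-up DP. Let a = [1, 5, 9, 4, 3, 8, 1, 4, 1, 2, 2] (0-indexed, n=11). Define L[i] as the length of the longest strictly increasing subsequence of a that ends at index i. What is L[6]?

1

   i    0    1    2    3    4    5    6    7    8    9   10
a[i]    1    5    9    4    3    8    1    4    1    2    2
L[i]    1    2    3    2    2    3    1    3    1    2    2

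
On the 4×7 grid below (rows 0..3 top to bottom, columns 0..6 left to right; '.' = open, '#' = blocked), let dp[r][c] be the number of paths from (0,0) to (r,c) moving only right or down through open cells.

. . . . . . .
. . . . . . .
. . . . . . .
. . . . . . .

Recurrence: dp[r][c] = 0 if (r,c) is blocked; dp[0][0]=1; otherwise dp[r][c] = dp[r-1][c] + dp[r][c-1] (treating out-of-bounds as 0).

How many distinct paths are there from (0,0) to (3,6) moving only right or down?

r\c   0   1   2   3   4   5   6
  0   1   1   1   1   1   1   1
  1   1   2   3   4   5   6   7
  2   1   3   6  10  15  21  28
  3   1   4  10  20  35  56  84

84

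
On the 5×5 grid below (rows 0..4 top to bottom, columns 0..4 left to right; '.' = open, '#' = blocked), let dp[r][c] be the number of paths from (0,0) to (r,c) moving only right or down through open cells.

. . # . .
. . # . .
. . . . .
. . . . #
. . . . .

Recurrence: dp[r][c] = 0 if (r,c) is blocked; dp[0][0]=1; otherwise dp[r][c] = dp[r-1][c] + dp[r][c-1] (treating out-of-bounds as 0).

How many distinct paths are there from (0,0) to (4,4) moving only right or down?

r\c   0   1   2   3   4
  0   1   1   0   0   0
  1   1   2   0   0   0
  2   1   3   3   3   3
  3   1   4   7  10   0
  4   1   5  12  22  22

22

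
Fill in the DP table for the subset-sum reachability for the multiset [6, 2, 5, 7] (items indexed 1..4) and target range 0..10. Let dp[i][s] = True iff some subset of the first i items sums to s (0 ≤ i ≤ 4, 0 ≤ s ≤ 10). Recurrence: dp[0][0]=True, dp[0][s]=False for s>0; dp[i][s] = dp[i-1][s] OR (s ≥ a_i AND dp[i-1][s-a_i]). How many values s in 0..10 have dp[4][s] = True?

7

i\s   0   1   2   3   4   5   6   7   8   9  10
  0   T   F   F   F   F   F   F   F   F   F   F
  1   T   F   F   F   F   F   T   F   F   F   F
  2   T   F   T   F   F   F   T   F   T   F   F
  3   T   F   T   F   F   T   T   T   T   F   F
  4   T   F   T   F   F   T   T   T   T   T   F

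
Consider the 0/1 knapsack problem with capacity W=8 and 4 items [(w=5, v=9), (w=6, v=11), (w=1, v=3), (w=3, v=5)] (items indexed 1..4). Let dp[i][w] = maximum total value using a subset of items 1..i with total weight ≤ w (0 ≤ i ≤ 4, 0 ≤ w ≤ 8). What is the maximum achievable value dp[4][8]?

14

i\w   0   1   2   3   4   5   6   7   8
  0   0   0   0   0   0   0   0   0   0
  1   0   0   0   0   0   9   9   9   9
  2   0   0   0   0   0   9  11  11  11
  3   0   3   3   3   3   9  12  14  14
  4   0   3   3   5   8   9  12  14  14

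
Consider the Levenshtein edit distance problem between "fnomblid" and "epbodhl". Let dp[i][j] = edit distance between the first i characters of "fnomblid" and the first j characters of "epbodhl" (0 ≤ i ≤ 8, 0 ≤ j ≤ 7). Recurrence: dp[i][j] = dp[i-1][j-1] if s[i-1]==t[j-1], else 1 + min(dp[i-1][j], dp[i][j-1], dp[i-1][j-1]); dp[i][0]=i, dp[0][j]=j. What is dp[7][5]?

   ''  e  p  b  o  d  h  l
''  0  1  2  3  4  5  6  7
 f  1  1  2  3  4  5  6  7
 n  2  2  2  3  4  5  6  7
 o  3  3  3  3  3  4  5  6
 m  4  4  4  4  4  4  5  6
 b  5  5  5  4  5  5  5  6
 l  6  6  6  5  5  6  6  5
 i  7  7  7  6  6  6  7  6
 d  8  8  8  7  7  6  7  7

6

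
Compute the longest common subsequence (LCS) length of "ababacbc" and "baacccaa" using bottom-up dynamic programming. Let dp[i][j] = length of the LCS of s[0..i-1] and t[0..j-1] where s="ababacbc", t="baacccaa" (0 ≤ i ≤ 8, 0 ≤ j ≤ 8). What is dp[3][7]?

2

   ''  b  a  a  c  c  c  a  a
''  0  0  0  0  0  0  0  0  0
 a  0  0  1  1  1  1  1  1  1
 b  0  1  1  1  1  1  1  1  1
 a  0  1  2  2  2  2  2  2  2
 b  0  1  2  2  2  2  2  2  2
 a  0  1  2  3  3  3  3  3  3
 c  0  1  2  3  4  4  4  4  4
 b  0  1  2  3  4  4  4  4  4
 c  0  1  2  3  4  5  5  5  5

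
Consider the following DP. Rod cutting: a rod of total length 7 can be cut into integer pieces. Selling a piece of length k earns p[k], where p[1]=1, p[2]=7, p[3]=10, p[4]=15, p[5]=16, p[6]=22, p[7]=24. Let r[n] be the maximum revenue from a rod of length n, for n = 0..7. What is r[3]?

   n    0    1    2    3    4    5    6    7
r[n]    0    1    7   10   15   17   22   25

10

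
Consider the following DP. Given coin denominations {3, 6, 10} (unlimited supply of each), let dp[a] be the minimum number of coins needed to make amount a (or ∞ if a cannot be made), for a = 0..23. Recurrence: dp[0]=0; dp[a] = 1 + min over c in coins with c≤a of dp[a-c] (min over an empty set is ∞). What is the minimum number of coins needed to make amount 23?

 a  0  1  2  3  4  5  6  7  8  9 10 11 12 13 14 15 16 17 18 19 20 21 22 23
dp  0  -  -  1  -  -  1  -  -  2  1  -  2  2  -  3  2  -  3  3  2  4  3  3
(- denotes ∞ / unreachable)

3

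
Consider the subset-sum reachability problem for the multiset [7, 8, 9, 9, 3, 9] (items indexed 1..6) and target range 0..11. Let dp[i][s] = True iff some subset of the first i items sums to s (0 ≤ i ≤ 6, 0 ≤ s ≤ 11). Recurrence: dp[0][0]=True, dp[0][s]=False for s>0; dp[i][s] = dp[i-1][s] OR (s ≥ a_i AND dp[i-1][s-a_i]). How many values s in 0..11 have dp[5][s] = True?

7

i\s   0   1   2   3   4   5   6   7   8   9  10  11
  0   T   F   F   F   F   F   F   F   F   F   F   F
  1   T   F   F   F   F   F   F   T   F   F   F   F
  2   T   F   F   F   F   F   F   T   T   F   F   F
  3   T   F   F   F   F   F   F   T   T   T   F   F
  4   T   F   F   F   F   F   F   T   T   T   F   F
  5   T   F   F   T   F   F   F   T   T   T   T   T
  6   T   F   F   T   F   F   F   T   T   T   T   T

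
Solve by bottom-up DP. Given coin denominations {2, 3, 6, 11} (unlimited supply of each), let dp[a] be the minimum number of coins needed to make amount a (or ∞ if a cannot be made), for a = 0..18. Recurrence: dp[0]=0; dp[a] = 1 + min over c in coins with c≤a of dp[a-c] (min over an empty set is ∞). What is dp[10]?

 a  0  1  2  3  4  5  6  7  8  9 10 11 12 13 14 15 16 17 18
dp  0  -  1  1  2  2  1  3  2  2  3  1  2  2  2  3  3  2  3
(- denotes ∞ / unreachable)

3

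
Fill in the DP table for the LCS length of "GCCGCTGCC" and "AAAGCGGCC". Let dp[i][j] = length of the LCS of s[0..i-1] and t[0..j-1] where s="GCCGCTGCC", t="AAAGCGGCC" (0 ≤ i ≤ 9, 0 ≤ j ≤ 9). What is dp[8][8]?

5

   ''  A  A  A  G  C  G  G  C  C
''  0  0  0  0  0  0  0  0  0  0
 G  0  0  0  0  1  1  1  1  1  1
 C  0  0  0  0  1  2  2  2  2  2
 C  0  0  0  0  1  2  2  2  3  3
 G  0  0  0  0  1  2  3  3  3  3
 C  0  0  0  0  1  2  3  3  4  4
 T  0  0  0  0  1  2  3  3  4  4
 G  0  0  0  0  1  2  3  4  4  4
 C  0  0  0  0  1  2  3  4  5  5
 C  0  0  0  0  1  2  3  4  5  6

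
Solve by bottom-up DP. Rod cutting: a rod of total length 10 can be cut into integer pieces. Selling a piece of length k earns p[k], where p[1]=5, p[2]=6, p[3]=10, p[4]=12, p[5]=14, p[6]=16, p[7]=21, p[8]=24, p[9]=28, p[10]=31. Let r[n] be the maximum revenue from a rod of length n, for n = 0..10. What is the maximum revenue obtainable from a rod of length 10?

   n    0    1    2    3    4    5    6    7    8    9   10
r[n]    0    5   10   15   20   25   30   35   40   45   50

50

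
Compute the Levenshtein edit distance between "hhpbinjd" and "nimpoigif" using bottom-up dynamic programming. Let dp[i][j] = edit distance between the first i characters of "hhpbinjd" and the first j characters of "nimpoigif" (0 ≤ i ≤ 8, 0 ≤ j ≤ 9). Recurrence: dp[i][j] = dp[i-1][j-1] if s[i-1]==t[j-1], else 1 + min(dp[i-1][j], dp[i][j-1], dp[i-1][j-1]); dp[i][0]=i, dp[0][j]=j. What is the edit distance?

7

   ''  n  i  m  p  o  i  g  i  f
''  0  1  2  3  4  5  6  7  8  9
 h  1  1  2  3  4  5  6  7  8  9
 h  2  2  2  3  4  5  6  7  8  9
 p  3  3  3  3  3  4  5  6  7  8
 b  4  4  4  4  4  4  5  6  7  8
 i  5  5  4  5  5  5  4  5  6  7
 n  6  5  5  5  6  6  5  5  6  7
 j  7  6  6  6  6  7  6  6  6  7
 d  8  7  7  7  7  7  7  7  7  7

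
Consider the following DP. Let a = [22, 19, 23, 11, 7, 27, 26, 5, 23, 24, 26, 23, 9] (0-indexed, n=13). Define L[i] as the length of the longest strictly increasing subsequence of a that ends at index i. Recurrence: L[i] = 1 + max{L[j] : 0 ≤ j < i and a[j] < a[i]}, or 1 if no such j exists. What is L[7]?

1

   i    0    1    2    3    4    5    6    7    8    9   10   11   12
a[i]   22   19   23   11    7   27   26    5   23   24   26   23    9
L[i]    1    1    2    1    1    3    3    1    2    3    4    2    2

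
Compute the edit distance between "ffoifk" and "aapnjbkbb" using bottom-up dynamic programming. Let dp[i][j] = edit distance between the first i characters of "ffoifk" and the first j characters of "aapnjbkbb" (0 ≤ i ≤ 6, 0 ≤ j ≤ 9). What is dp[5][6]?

6

   ''  a  a  p  n  j  b  k  b  b
''  0  1  2  3  4  5  6  7  8  9
 f  1  1  2  3  4  5  6  7  8  9
 f  2  2  2  3  4  5  6  7  8  9
 o  3  3  3  3  4  5  6  7  8  9
 i  4  4  4  4  4  5  6  7  8  9
 f  5  5  5  5  5  5  6  7  8  9
 k  6  6  6  6  6  6  6  6  7  8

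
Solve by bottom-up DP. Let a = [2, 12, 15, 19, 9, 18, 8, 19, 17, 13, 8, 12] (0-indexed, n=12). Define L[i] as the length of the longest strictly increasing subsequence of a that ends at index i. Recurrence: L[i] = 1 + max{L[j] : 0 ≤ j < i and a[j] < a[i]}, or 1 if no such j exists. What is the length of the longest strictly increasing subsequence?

5

   i    0    1    2    3    4    5    6    7    8    9   10   11
a[i]    2   12   15   19    9   18    8   19   17   13    8   12
L[i]    1    2    3    4    2    4    2    5    4    3    2    3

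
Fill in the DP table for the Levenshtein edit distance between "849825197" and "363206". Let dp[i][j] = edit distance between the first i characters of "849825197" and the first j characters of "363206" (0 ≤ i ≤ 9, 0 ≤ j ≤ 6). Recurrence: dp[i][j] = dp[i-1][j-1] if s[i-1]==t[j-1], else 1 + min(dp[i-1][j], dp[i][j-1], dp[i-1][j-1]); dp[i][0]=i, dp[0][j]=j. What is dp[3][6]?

6

   ''  3  6  3  2  0  6
''  0  1  2  3  4  5  6
 8  1  1  2  3  4  5  6
 4  2  2  2  3  4  5  6
 9  3  3  3  3  4  5  6
 8  4  4  4  4  4  5  6
 2  5  5  5  5  4  5  6
 5  6  6  6  6  5  5  6
 1  7  7  7  7  6  6  6
 9  8  8  8  8  7  7  7
 7  9  9  9  9  8  8  8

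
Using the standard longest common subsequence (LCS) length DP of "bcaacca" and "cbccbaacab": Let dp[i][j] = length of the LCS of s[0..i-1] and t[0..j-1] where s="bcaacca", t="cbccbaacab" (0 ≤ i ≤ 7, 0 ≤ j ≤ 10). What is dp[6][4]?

3

   ''  c  b  c  c  b  a  a  c  a  b
''  0  0  0  0  0  0  0  0  0  0  0
 b  0  0  1  1  1  1  1  1  1  1  1
 c  0  1  1  2  2  2  2  2  2  2  2
 a  0  1  1  2  2  2  3  3  3  3  3
 a  0  1  1  2  2  2  3  4  4  4  4
 c  0  1  1  2  3  3  3  4  5  5  5
 c  0  1  1  2  3  3  3  4  5  5  5
 a  0  1  1  2  3  3  4  4  5  6  6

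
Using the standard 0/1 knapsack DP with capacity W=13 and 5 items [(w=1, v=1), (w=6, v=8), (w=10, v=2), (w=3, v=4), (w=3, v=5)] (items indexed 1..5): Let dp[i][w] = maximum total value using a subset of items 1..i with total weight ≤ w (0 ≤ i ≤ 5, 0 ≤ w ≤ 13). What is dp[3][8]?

9

i\w   0   1   2   3   4   5   6   7   8   9  10  11  12  13
  0   0   0   0   0   0   0   0   0   0   0   0   0   0   0
  1   0   1   1   1   1   1   1   1   1   1   1   1   1   1
  2   0   1   1   1   1   1   8   9   9   9   9   9   9   9
  3   0   1   1   1   1   1   8   9   9   9   9   9   9   9
  4   0   1   1   4   5   5   8   9   9  12  13  13  13  13
  5   0   1   1   5   6   6   9  10  10  13  14  14  17  18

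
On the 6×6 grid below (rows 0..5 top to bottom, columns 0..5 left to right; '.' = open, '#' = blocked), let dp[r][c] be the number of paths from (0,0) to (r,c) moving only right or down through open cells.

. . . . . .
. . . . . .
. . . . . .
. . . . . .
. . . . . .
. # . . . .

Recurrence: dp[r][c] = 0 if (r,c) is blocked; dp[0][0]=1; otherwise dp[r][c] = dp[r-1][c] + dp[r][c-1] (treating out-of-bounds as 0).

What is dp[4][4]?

r\c   0   1   2   3   4   5
  0   1   1   1   1   1   1
  1   1   2   3   4   5   6
  2   1   3   6  10  15  21
  3   1   4  10  20  35  56
  4   1   5  15  35  70 126
  5   1   0  15  50 120 246

70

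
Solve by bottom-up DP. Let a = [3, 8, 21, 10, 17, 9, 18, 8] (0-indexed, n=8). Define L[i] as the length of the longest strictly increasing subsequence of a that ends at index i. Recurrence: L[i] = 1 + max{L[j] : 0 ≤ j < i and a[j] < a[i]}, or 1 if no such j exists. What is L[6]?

   i    0    1    2    3    4    5    6    7
a[i]    3    8   21   10   17    9   18    8
L[i]    1    2    3    3    4    3    5    2

5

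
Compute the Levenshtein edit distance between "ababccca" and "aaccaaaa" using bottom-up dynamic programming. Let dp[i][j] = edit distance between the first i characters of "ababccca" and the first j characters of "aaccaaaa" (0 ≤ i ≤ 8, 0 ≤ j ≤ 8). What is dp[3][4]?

   ''  a  a  c  c  a  a  a  a
''  0  1  2  3  4  5  6  7  8
 a  1  0  1  2  3  4  5  6  7
 b  2  1  1  2  3  4  5  6  7
 a  3  2  1  2  3  3  4  5  6
 b  4  3  2  2  3  4  4  5  6
 c  5  4  3  2  2  3  4  5  6
 c  6  5  4  3  2  3  4  5  6
 c  7  6  5  4  3  3  4  5  6
 a  8  7  6  5  4  3  3  4  5

3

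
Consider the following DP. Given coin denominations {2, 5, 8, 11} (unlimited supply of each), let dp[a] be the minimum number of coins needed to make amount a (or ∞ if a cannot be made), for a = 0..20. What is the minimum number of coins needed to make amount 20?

 a  0  1  2  3  4  5  6  7  8  9 10 11 12 13 14 15 16 17 18 19 20
dp  0  -  1  -  2  1  3  2  1  3  2  1  3  2  4  3  2  4  3  2  4
(- denotes ∞ / unreachable)

4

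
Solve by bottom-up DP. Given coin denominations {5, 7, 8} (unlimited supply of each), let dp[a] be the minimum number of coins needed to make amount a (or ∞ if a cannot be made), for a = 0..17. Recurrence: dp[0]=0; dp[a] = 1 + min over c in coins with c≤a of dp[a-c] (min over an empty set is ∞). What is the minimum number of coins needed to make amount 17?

3

 a  0  1  2  3  4  5  6  7  8  9 10 11 12 13 14 15 16 17
dp  0  -  -  -  -  1  -  1  1  -  2  -  2  2  2  2  2  3
(- denotes ∞ / unreachable)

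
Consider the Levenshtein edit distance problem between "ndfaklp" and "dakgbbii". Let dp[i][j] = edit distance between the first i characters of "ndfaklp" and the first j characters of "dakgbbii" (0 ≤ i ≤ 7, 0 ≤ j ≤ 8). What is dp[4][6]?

   ''  d  a  k  g  b  b  i  i
''  0  1  2  3  4  5  6  7  8
 n  1  1  2  3  4  5  6  7  8
 d  2  1  2  3  4  5  6  7  8
 f  3  2  2  3  4  5  6  7  8
 a  4  3  2  3  4  5  6  7  8
 k  5  4  3  2  3  4  5  6  7
 l  6  5  4  3  3  4  5  6  7
 p  7  6  5  4  4  4  5  6  7

6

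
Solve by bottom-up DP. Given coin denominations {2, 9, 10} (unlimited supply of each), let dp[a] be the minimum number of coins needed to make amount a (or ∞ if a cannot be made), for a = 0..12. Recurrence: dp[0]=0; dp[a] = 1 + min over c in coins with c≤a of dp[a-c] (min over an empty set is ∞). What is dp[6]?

3

 a  0  1  2  3  4  5  6  7  8  9 10 11 12
dp  0  -  1  -  2  -  3  -  4  1  1  2  2
(- denotes ∞ / unreachable)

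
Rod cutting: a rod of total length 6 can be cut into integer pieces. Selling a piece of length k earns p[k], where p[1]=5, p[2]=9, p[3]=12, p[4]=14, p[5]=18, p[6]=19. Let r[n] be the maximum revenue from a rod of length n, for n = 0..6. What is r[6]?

30

   n    0    1    2    3    4    5    6
r[n]    0    5   10   15   20   25   30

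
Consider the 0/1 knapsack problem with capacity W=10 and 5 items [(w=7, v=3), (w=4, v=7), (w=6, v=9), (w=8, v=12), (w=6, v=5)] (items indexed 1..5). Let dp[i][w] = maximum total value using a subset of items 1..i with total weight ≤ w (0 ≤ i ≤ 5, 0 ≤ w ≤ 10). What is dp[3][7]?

i\w   0   1   2   3   4   5   6   7   8   9  10
  0   0   0   0   0   0   0   0   0   0   0   0
  1   0   0   0   0   0   0   0   3   3   3   3
  2   0   0   0   0   7   7   7   7   7   7   7
  3   0   0   0   0   7   7   9   9   9   9  16
  4   0   0   0   0   7   7   9   9  12  12  16
  5   0   0   0   0   7   7   9   9  12  12  16

9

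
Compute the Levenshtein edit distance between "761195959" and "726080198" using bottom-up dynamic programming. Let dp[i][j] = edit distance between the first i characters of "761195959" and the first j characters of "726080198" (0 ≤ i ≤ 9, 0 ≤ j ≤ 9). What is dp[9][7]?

   ''  7  2  6  0  8  0  1  9  8
''  0  1  2  3  4  5  6  7  8  9
 7  1  0  1  2  3  4  5  6  7  8
 6  2  1  1  1  2  3  4  5  6  7
 1  3  2  2  2  2  3  4  4  5  6
 1  4  3  3  3  3  3  4  4  5  6
 9  5  4  4  4  4  4  4  5  4  5
 5  6  5  5  5  5  5  5  5  5  5
 9  7  6  6  6  6  6  6  6  5  6
 5  8  7  7  7  7  7  7  7  6  6
 9  9  8  8  8  8  8  8  8  7  7

8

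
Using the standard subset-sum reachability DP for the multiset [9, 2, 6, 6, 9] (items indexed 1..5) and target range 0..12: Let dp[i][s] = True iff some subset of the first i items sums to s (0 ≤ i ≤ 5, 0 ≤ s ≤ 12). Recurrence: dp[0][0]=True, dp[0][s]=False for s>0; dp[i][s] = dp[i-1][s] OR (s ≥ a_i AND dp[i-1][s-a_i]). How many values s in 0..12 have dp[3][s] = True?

6

i\s   0   1   2   3   4   5   6   7   8   9  10  11  12
  0   T   F   F   F   F   F   F   F   F   F   F   F   F
  1   T   F   F   F   F   F   F   F   F   T   F   F   F
  2   T   F   T   F   F   F   F   F   F   T   F   T   F
  3   T   F   T   F   F   F   T   F   T   T   F   T   F
  4   T   F   T   F   F   F   T   F   T   T   F   T   T
  5   T   F   T   F   F   F   T   F   T   T   F   T   T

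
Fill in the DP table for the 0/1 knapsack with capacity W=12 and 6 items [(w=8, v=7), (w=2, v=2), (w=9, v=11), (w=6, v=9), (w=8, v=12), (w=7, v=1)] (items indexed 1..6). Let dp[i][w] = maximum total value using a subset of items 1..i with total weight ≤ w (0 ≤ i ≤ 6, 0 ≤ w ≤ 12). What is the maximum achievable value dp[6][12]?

14

i\w   0   1   2   3   4   5   6   7   8   9  10  11  12
  0   0   0   0   0   0   0   0   0   0   0   0   0   0
  1   0   0   0   0   0   0   0   0   7   7   7   7   7
  2   0   0   2   2   2   2   2   2   7   7   9   9   9
  3   0   0   2   2   2   2   2   2   7  11  11  13  13
  4   0   0   2   2   2   2   9   9  11  11  11  13  13
  5   0   0   2   2   2   2   9   9  12  12  14  14  14
  6   0   0   2   2   2   2   9   9  12  12  14  14  14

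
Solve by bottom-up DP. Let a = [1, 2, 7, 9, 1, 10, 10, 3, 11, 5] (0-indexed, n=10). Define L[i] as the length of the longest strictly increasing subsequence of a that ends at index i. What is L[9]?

   i    0    1    2    3    4    5    6    7    8    9
a[i]    1    2    7    9    1   10   10    3   11    5
L[i]    1    2    3    4    1    5    5    3    6    4

4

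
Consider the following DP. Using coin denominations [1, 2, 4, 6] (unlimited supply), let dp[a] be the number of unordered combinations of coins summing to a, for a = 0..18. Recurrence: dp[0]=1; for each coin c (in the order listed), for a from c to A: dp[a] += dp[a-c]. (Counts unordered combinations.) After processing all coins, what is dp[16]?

after  coin     0     1     2     3     4     5     6     7     8     9    10    11    12    13    14    15    16    17    18
          1     1     1     1     1     1     1     1     1     1     1     1     1     1     1     1     1     1     1     1
          2     1     1     2     2     3     3     4     4     5     5     6     6     7     7     8     8     9     9    10
          4     1     1     2     2     4     4     6     6     9     9    12    12    16    16    20    20    25    25    30
          6     1     1     2     2     4     4     7     7    11    11    16    16    23    23    31    31    41    41    53

41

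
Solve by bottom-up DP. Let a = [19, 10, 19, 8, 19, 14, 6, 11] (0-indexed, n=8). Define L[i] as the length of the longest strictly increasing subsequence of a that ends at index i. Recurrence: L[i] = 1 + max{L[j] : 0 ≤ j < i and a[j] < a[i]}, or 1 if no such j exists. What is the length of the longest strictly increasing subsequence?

2

   i    0    1    2    3    4    5    6    7
a[i]   19   10   19    8   19   14    6   11
L[i]    1    1    2    1    2    2    1    2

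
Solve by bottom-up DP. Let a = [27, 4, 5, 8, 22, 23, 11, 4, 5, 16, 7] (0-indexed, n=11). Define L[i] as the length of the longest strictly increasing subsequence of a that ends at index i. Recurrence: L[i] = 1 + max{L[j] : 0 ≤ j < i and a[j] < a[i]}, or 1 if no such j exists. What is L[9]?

5

   i    0    1    2    3    4    5    6    7    8    9   10
a[i]   27    4    5    8   22   23   11    4    5   16    7
L[i]    1    1    2    3    4    5    4    1    2    5    3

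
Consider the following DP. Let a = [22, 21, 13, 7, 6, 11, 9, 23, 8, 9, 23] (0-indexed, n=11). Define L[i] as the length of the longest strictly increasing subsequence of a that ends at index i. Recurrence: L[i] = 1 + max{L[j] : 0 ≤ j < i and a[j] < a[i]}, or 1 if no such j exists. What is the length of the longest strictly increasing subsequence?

   i    0    1    2    3    4    5    6    7    8    9   10
a[i]   22   21   13    7    6   11    9   23    8    9   23
L[i]    1    1    1    1    1    2    2    3    2    3    4

4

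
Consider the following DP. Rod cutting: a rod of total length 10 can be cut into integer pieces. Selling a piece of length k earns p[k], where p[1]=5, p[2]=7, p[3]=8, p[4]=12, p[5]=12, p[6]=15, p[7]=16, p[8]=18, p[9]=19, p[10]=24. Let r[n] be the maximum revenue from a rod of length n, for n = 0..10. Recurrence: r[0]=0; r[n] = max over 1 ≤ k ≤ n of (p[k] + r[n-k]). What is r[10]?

50

   n    0    1    2    3    4    5    6    7    8    9   10
r[n]    0    5   10   15   20   25   30   35   40   45   50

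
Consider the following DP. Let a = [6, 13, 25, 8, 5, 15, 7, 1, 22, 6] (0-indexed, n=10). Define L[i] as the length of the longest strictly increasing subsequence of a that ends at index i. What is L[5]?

   i    0    1    2    3    4    5    6    7    8    9
a[i]    6   13   25    8    5   15    7    1   22    6
L[i]    1    2    3    2    1    3    2    1    4    2

3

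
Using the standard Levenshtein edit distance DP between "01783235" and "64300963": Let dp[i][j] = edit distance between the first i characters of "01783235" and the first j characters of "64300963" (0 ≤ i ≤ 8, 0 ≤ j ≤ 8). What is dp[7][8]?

7

   ''  6  4  3  0  0  9  6  3
''  0  1  2  3  4  5  6  7  8
 0  1  1  2  3  3  4  5  6  7
 1  2  2  2  3  4  4  5  6  7
 7  3  3  3  3  4  5  5  6  7
 8  4  4  4  4  4  5  6  6  7
 3  5  5  5  4  5  5  6  7  6
 2  6  6  6  5  5  6  6  7  7
 3  7  7  7  6  6  6  7  7  7
 5  8  8  8  7  7  7  7  8  8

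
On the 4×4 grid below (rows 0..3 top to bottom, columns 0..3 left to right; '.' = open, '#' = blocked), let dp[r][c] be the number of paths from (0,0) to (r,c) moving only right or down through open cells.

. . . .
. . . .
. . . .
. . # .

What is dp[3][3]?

r\c   0   1   2   3
  0   1   1   1   1
  1   1   2   3   4
  2   1   3   6  10
  3   1   4   0  10

10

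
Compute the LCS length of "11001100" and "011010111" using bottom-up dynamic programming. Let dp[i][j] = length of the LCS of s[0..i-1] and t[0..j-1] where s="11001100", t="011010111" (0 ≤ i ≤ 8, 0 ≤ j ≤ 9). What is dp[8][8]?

   ''  0  1  1  0  1  0  1  1  1
''  0  0  0  0  0  0  0  0  0  0
 1  0  0  1  1  1  1  1  1  1  1
 1  0  0  1  2  2  2  2  2  2  2
 0  0  1  1  2  3  3  3  3  3  3
 0  0  1  1  2  3  3  4  4  4  4
 1  0  1  2  2  3  4  4  5  5  5
 1  0  1  2  3  3  4  4  5  6  6
 0  0  1  2  3  4  4  5  5  6  6
 0  0  1  2  3  4  4  5  5  6  6

6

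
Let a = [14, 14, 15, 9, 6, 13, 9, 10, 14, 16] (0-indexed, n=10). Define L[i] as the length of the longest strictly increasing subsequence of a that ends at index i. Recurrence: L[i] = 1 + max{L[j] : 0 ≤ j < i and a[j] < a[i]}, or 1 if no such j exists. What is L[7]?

3

   i    0    1    2    3    4    5    6    7    8    9
a[i]   14   14   15    9    6   13    9   10   14   16
L[i]    1    1    2    1    1    2    2    3    4    5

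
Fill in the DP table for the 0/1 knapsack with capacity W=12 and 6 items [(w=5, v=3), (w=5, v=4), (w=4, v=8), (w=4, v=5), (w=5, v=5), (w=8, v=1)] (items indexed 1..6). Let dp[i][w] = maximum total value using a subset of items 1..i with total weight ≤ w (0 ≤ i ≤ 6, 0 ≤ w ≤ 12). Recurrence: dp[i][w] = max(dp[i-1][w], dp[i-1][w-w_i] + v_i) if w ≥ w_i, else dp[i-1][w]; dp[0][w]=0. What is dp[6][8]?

i\w   0   1   2   3   4   5   6   7   8   9  10  11  12
  0   0   0   0   0   0   0   0   0   0   0   0   0   0
  1   0   0   0   0   0   3   3   3   3   3   3   3   3
  2   0   0   0   0   0   4   4   4   4   4   7   7   7
  3   0   0   0   0   8   8   8   8   8  12  12  12  12
  4   0   0   0   0   8   8   8   8  13  13  13  13  13
  5   0   0   0   0   8   8   8   8  13  13  13  13  13
  6   0   0   0   0   8   8   8   8  13  13  13  13  13

13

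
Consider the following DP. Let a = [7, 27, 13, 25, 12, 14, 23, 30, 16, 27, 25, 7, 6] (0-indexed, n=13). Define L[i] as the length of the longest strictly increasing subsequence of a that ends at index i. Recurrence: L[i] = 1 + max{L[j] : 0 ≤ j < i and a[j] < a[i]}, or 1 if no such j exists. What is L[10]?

   i    0    1    2    3    4    5    6    7    8    9   10   11   12
a[i]    7   27   13   25   12   14   23   30   16   27   25    7    6
L[i]    1    2    2    3    2    3    4    5    4    5    5    1    1

5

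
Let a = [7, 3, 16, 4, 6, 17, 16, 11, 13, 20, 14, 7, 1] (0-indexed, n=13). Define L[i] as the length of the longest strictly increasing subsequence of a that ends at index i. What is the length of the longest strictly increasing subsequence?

   i    0    1    2    3    4    5    6    7    8    9   10   11   12
a[i]    7    3   16    4    6   17   16   11   13   20   14    7    1
L[i]    1    1    2    2    3    4    4    4    5    6    6    4    1

6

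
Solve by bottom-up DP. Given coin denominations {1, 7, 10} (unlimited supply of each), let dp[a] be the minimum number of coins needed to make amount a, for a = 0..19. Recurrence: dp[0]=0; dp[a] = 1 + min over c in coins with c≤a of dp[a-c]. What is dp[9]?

 a  0  1  2  3  4  5  6  7  8  9 10 11 12 13 14 15 16 17 18 19
dp  0  1  2  3  4  5  6  1  2  3  1  2  3  4  2  3  4  2  3  4

3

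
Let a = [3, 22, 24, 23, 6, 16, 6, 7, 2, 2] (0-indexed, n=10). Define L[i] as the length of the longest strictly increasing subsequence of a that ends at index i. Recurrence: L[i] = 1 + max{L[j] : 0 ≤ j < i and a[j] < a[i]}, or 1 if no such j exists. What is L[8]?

   i    0    1    2    3    4    5    6    7    8    9
a[i]    3   22   24   23    6   16    6    7    2    2
L[i]    1    2    3    3    2    3    2    3    1    1

1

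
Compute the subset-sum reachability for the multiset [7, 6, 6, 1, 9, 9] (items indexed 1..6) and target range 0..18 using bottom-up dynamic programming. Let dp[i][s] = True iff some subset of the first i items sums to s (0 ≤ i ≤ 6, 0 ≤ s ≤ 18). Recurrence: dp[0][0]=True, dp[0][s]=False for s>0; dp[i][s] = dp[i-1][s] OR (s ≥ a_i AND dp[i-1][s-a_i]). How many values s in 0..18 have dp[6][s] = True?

14

i\s   0   1   2   3   4   5   6   7   8   9  10  11  12  13  14  15  16  17  18
  0   T   F   F   F   F   F   F   F   F   F   F   F   F   F   F   F   F   F   F
  1   T   F   F   F   F   F   F   T   F   F   F   F   F   F   F   F   F   F   F
  2   T   F   F   F   F   F   T   T   F   F   F   F   F   T   F   F   F   F   F
  3   T   F   F   F   F   F   T   T   F   F   F   F   T   T   F   F   F   F   F
  4   T   T   F   F   F   F   T   T   T   F   F   F   T   T   T   F   F   F   F
  5   T   T   F   F   F   F   T   T   T   T   T   F   T   T   T   T   T   T   F
  6   T   T   F   F   F   F   T   T   T   T   T   F   T   T   T   T   T   T   T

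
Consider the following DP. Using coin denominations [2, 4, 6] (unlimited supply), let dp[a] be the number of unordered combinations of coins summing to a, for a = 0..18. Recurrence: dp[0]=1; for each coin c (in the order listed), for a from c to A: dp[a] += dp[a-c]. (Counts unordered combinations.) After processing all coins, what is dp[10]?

5

after  coin     0     1     2     3     4     5     6     7     8     9    10    11    12    13    14    15    16    17    18
          2     1     0     1     0     1     0     1     0     1     0     1     0     1     0     1     0     1     0     1
          4     1     0     1     0     2     0     2     0     3     0     3     0     4     0     4     0     5     0     5
          6     1     0     1     0     2     0     3     0     4     0     5     0     7     0     8     0    10     0    12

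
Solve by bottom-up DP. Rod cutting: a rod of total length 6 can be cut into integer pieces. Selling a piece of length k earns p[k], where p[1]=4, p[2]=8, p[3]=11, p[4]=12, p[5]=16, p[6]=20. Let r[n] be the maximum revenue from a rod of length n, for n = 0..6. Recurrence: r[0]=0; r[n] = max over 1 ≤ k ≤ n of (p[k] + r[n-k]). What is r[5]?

   n    0    1    2    3    4    5    6
r[n]    0    4    8   12   16   20   24

20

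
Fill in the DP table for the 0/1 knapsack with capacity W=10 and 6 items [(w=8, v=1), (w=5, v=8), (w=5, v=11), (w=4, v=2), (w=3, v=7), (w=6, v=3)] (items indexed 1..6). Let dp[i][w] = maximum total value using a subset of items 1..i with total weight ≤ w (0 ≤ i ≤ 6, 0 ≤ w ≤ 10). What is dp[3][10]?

i\w   0   1   2   3   4   5   6   7   8   9  10
  0   0   0   0   0   0   0   0   0   0   0   0
  1   0   0   0   0   0   0   0   0   1   1   1
  2   0   0   0   0   0   8   8   8   8   8   8
  3   0   0   0   0   0  11  11  11  11  11  19
  4   0   0   0   0   2  11  11  11  11  13  19
  5   0   0   0   7   7  11  11  11  18  18  19
  6   0   0   0   7   7  11  11  11  18  18  19

19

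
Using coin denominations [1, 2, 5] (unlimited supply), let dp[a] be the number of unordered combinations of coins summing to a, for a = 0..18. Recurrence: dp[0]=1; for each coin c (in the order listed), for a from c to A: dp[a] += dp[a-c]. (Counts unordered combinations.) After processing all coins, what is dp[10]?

10

after  coin     0     1     2     3     4     5     6     7     8     9    10    11    12    13    14    15    16    17    18
          1     1     1     1     1     1     1     1     1     1     1     1     1     1     1     1     1     1     1     1
          2     1     1     2     2     3     3     4     4     5     5     6     6     7     7     8     8     9     9    10
          5     1     1     2     2     3     4     5     6     7     8    10    11    13    14    16    18    20    22    24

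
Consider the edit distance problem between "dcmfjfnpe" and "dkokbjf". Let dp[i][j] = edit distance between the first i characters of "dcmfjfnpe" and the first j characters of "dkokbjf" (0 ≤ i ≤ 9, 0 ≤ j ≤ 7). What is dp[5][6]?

   ''  d  k  o  k  b  j  f
''  0  1  2  3  4  5  6  7
 d  1  0  1  2  3  4  5  6
 c  2  1  1  2  3  4  5  6
 m  3  2  2  2  3  4  5  6
 f  4  3  3  3  3  4  5  5
 j  5  4  4  4  4  4  4  5
 f  6  5  5  5  5  5  5  4
 n  7  6  6  6  6  6  6  5
 p  8  7  7  7  7  7  7  6
 e  9  8  8  8  8  8  8  7

4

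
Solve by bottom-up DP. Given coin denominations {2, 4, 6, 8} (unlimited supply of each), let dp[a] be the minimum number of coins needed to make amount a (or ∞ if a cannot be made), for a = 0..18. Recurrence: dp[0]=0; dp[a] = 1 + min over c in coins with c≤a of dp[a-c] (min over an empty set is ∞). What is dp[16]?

2

 a  0  1  2  3  4  5  6  7  8  9 10 11 12 13 14 15 16 17 18
dp  0  -  1  -  1  -  1  -  1  -  2  -  2  -  2  -  2  -  3
(- denotes ∞ / unreachable)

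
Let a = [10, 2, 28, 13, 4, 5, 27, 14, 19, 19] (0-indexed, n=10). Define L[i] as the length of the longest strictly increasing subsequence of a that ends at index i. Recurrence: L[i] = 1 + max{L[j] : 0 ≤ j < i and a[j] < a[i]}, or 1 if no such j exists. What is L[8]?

   i    0    1    2    3    4    5    6    7    8    9
a[i]   10    2   28   13    4    5   27   14   19   19
L[i]    1    1    2    2    2    3    4    4    5    5

5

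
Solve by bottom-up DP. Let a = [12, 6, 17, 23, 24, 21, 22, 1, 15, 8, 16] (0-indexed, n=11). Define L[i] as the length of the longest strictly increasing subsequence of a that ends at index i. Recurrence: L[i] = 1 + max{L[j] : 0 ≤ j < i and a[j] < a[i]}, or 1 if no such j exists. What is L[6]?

4

   i    0    1    2    3    4    5    6    7    8    9   10
a[i]   12    6   17   23   24   21   22    1   15    8   16
L[i]    1    1    2    3    4    3    4    1    2    2    3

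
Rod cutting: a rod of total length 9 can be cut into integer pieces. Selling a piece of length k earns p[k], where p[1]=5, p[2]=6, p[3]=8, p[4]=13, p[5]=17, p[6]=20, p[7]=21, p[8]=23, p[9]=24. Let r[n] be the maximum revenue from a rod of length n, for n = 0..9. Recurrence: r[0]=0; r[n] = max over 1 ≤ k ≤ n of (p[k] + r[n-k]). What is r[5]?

25

   n    0    1    2    3    4    5    6    7    8    9
r[n]    0    5   10   15   20   25   30   35   40   45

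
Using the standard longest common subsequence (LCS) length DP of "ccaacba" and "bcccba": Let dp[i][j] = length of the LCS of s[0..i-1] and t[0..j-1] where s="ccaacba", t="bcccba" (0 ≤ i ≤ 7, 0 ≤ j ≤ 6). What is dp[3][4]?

   ''  b  c  c  c  b  a
''  0  0  0  0  0  0  0
 c  0  0  1  1  1  1  1
 c  0  0  1  2  2  2  2
 a  0  0  1  2  2  2  3
 a  0  0  1  2  2  2  3
 c  0  0  1  2  3  3  3
 b  0  1  1  2  3  4  4
 a  0  1  1  2  3  4  5

2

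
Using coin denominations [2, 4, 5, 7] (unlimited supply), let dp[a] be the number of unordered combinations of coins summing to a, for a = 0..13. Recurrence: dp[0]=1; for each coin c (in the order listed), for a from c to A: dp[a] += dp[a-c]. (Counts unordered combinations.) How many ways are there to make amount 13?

5

after  coin     0     1     2     3     4     5     6     7     8     9    10    11    12    13
          2     1     0     1     0     1     0     1     0     1     0     1     0     1     0
          4     1     0     1     0     2     0     2     0     3     0     3     0     4     0
          5     1     0     1     0     2     1     2     1     3     2     4     2     5     3
          7     1     0     1     0     2     1     2     2     3     3     4     4     6     5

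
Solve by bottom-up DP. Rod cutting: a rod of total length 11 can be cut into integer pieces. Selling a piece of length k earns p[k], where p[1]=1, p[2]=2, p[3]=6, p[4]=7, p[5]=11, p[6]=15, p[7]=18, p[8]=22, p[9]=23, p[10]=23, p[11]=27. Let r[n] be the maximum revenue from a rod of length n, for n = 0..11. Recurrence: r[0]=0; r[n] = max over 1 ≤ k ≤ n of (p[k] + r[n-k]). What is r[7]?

   n    0    1    2    3    4    5    6    7    8    9   10   11
r[n]    0    1    2    6    7   11   15   18   22   23   24   28

18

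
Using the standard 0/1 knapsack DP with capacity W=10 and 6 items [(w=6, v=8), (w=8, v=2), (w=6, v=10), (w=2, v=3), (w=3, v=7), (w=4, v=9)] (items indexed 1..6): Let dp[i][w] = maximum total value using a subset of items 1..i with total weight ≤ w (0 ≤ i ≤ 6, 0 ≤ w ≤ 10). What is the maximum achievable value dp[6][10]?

19

i\w   0   1   2   3   4   5   6   7   8   9  10
  0   0   0   0   0   0   0   0   0   0   0   0
  1   0   0   0   0   0   0   8   8   8   8   8
  2   0   0   0   0   0   0   8   8   8   8   8
  3   0   0   0   0   0   0  10  10  10  10  10
  4   0   0   3   3   3   3  10  10  13  13  13
  5   0   0   3   7   7  10  10  10  13  17  17
  6   0   0   3   7   9  10  12  16  16  19  19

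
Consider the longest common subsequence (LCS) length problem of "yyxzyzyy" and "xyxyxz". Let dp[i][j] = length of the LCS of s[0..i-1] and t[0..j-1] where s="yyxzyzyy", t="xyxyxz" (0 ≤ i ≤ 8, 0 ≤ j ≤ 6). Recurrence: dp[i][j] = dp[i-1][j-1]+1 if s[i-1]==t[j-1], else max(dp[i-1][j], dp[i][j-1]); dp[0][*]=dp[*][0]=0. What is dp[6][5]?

3

   ''  x  y  x  y  x  z
''  0  0  0  0  0  0  0
 y  0  0  1  1  1  1  1
 y  0  0  1  1  2  2  2
 x  0  1  1  2  2  3  3
 z  0  1  1  2  2  3  4
 y  0  1  2  2  3  3  4
 z  0  1  2  2  3  3  4
 y  0  1  2  2  3  3  4
 y  0  1  2  2  3  3  4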